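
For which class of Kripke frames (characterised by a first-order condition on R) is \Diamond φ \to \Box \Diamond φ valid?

The Euclidean property

Suppose ◇φ→□◇φ is valid. Take Rxy, Rxz and set V(φ)={y}. Then ◇φ at x, so □◇φ at x, so ◇φ at z, so some w with Rzw has φ; w=y, i.e. Rzy. By symmetry of the argument, Ryz.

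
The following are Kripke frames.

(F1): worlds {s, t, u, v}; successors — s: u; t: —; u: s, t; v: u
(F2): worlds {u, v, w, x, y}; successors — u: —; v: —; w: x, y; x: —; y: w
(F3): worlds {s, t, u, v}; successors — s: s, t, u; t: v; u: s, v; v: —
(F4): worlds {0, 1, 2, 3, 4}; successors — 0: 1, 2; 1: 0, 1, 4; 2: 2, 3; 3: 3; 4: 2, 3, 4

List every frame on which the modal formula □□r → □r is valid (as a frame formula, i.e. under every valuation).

Frame correspondent (Sahlqvist): ∀x ∀y (Rxy → ∃z (Rxz ∧ Rzy)) — i.e. density.
(F1): fails — Rsu but no z with Rsz and Rzu.
(F2): fails — Rwy but no z with Rwz and Rzy.
(F3): fails — Ruv but no z with Ruz and Rzv.
(F4): holds.

(F4)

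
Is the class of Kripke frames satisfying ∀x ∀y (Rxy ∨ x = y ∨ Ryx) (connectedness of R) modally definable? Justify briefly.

Not definable by any modal formula

If a class were modally definable it would be closed under disjoint unions (Goldblatt–Thomason).
Take 4 disjoint single-world reflexive frames: each is trivially connected, but their disjoint union has 4 worlds with no edge between distinct components, so it is not connected.
Hence connectedness of R is not modally definable.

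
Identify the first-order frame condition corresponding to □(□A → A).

Shift-reflexivity

Suppose □(□A→A) is valid. Take Rxy and set V(A)={w : Ryw}. Then at y, □A holds; since □(□A→A) at x, □A→A at y, so A at y, i.e. Ryy.
The converse is a direct semantic check.
So the correspondent is shift-reflexivity.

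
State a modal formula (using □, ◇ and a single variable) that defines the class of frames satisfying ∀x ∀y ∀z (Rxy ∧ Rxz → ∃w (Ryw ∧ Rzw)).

◇□r → □◇r

A defining formula is ◇□r → □◇r (the .2 axiom).
Suppose ◇□r→□◇r is valid. Take Rxy, Rxz and set V(r)={w : Ryw}. Then □r at y so ◇□r at x, so □◇r at x, so ◇r at z, giving w with Rzw and Ryw.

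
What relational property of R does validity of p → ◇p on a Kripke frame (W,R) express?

Reflexivity

Replacing p by ¬p and contraposing gives the equivalent schema □p → p.
Suppose □p→p is valid. At any x set V(p)={w : Rxw}. Then □p holds at x, so p holds at x, i.e. Rxx.
Conversely, on a frame with reflexivity the schema holds at every world under every valuation.
Frame condition: ∀x Rxx.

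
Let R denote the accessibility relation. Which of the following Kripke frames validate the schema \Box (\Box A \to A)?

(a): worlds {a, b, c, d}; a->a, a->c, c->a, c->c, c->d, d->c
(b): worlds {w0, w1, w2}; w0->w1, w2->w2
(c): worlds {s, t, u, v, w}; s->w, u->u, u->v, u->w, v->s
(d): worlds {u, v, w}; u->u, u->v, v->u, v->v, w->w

(d)

Frame correspondent (Sahlqvist): \forall x \forall y (Rxy \to Ryy) — i.e. shift-reflexivity.
(a): fails — Rcd but not Rdd.
(b): fails — Rw0w1 but not Rw1w1.
(c): fails — Ruv but not Rvv.
(d): holds.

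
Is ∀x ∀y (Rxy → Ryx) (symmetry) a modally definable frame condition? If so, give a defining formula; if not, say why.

Yes, by r → □◇r

Yes: it is symmetry, defined by the B schema r → □◇r.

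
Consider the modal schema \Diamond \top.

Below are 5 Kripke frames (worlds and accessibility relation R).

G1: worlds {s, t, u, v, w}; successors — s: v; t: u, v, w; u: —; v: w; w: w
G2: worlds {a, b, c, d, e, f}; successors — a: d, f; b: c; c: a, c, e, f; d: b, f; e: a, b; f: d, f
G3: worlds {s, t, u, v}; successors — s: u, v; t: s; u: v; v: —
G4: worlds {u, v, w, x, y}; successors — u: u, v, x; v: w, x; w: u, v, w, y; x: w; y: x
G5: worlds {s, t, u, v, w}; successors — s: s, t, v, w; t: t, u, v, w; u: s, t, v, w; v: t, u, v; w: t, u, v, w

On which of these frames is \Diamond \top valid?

G2, G4, G5

The schema corresponds to seriality: \forall x \exists y Rxy.
G1: fails — world u has no successor.
G2: condition met.
G3: fails — world v has no successor.
G4: condition met.
G5: condition met.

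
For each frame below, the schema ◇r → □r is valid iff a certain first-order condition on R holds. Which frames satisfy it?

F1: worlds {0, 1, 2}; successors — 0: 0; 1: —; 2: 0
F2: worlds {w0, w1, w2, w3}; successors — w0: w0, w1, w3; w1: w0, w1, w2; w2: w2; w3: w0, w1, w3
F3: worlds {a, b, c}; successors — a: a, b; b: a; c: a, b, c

This is the axiom for partial functionality; its first-order frame correspondent is ∀x ∀y ∀z (Rxy ∧ Rxz → y = z).
F1: holds.
F2: fails — w0 sees both w0 and w1.
F3: fails — a sees both a and b.

F1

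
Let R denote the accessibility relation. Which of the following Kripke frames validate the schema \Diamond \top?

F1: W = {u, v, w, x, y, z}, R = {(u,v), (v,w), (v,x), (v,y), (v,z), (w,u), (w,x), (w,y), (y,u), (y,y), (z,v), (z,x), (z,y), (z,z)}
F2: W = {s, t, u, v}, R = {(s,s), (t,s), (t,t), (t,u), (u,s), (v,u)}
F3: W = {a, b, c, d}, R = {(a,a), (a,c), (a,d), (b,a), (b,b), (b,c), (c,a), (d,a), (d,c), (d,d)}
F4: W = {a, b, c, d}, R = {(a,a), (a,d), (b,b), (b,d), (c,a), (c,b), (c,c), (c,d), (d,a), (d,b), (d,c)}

F2, F3, F4

The schema corresponds to seriality: \forall x \exists y Rxy.
F1: fails — world x has no successor.
F2: condition met.
F3: condition met.
F4: condition met.
Valid on: F2, F3, F4.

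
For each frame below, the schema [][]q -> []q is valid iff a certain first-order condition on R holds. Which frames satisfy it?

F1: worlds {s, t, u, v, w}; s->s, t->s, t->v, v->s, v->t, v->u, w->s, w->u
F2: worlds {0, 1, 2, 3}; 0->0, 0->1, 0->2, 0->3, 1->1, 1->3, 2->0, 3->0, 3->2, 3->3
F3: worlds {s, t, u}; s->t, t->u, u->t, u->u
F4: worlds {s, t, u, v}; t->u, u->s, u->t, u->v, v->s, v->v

Frame correspondent (Sahlqvist): forall x forall y (Rxy -> exists z (Rxz & Rzy)) — i.e. density.
F1: fails — Rtv but no z with Rtz and Rzv.
F2: holds.
F3: fails — Rst but no z with Rsz and Rzt.
F4: fails — Rut but no z with Ruz and Rzt.
Valid on: F2.

F2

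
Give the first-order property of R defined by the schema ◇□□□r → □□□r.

∀x ∀y ∀z ((xRy ∧ xR³z) → ∃w (yR³w ∧ z = w))

This is a Sahlqvist (Geach-type) schema ◇^1□^3r → □^3◇^0r.
First-order correspondent: ∀x ∀y ∀z ((xRy ∧ xR³z) → ∃w (yR³w ∧ z = w)).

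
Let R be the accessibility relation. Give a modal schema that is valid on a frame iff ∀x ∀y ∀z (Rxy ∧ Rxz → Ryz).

◇r → □◇r

A defining formula is ◇r → □◇r (the 5 axiom).
Suppose ◇r→□◇r is valid. Take Rxy, Rxz and set V(r)={y}. Then ◇r at x, so □◇r at x, so ◇r at z, so some w with Rzw has r; w=y, i.e. Rzy. By symmetry of the argument, Ryz.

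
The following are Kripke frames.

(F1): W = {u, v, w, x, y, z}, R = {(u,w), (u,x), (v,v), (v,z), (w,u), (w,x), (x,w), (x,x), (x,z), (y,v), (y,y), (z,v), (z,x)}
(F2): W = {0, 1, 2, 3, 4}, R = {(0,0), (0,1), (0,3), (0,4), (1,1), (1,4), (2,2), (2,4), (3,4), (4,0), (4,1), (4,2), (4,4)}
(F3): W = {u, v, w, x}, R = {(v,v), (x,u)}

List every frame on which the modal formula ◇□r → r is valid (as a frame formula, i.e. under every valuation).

Frame correspondent (Sahlqvist): ∀x ∀y (Rxy → Ryx) — i.e. symmetry.
(F1): fails — Rux but not Rxu.
(F2): fails — R34 but not R43.
(F3): fails — Rxu but not Rux.

none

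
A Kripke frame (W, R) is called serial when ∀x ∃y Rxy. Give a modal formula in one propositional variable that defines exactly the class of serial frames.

□p → ◇p

The condition is seriality. The D schema □p → ◇p defines it.
Suppose □p→◇p is valid. At any x set V(p)=W. Then □p at x, so ◇p at x, so x has a successor.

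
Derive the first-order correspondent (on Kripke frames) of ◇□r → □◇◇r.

This is a Sahlqvist (Geach-type) schema ◇^1□^1r → □^1◇^2r.
First-order correspondent: ∀x ∀y ∀z ((xRy ∧ xRz) → ∃w (yRw ∧ zR²w)).

∀x ∀y ∀z ((xRy ∧ xRz) → ∃w (yRw ∧ zR²w))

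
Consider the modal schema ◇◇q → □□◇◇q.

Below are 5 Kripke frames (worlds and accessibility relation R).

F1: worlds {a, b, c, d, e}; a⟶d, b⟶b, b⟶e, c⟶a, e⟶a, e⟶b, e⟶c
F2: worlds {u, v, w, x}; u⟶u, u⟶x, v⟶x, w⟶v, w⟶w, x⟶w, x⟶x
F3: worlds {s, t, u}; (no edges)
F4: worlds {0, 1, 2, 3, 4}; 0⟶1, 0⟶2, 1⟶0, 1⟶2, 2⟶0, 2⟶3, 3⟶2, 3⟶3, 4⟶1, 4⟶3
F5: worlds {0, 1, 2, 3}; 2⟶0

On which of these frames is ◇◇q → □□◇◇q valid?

This is the axiom for a generalized confluence (Geach) condition; its first-order frame correspondent is ∀x ∀y ∀z ((xR²y ∧ xR²z) → ∃w (y = w ∧ zR²w)).
F1: fails — bR²a, bR²a but no w with a=w and aR²w.
F2: fails — uR²u, uR²w but no t with u=t and wR²t.
F3: ✓.
F4: fails — 0R²0, 0R²2 but no w with 0=w and 2R²w.
F5: ✓.

F3, F5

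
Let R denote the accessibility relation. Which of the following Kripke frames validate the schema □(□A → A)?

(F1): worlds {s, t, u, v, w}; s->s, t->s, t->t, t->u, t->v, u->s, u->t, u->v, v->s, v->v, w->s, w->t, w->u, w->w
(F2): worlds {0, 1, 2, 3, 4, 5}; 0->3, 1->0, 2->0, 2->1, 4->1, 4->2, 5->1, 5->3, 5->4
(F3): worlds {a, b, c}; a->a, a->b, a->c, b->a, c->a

none

Frame correspondent (Sahlqvist): ∀x ∀y (Rxy → Ryy) — i.e. shift-reflexivity.
(F1): fails — Rwu but not Ruu.
(F2): fails — R10 but not R00.
(F3): fails — Rab but not Rbb.
Valid on no frame.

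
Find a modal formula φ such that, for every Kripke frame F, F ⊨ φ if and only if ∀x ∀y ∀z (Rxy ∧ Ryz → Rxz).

□ψ → □□ψ

This is transitivity; the standard corresponding axiom is 4: □ψ → □□ψ.
Suppose □ψ→□□ψ is valid. Take Rxy, Ryz and set V(ψ)={w : Rxw}. Then □ψ at x, so □□ψ at x, so □ψ at y, so ψ at z, i.e. Rxz.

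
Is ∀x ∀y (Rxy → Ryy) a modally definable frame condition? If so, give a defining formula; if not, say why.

Yes: it is shift-reflexivity, defined by the T□ schema □(□r → r).
Suppose □(□r→r) is valid. Take Rxy and set V(r)={w : Ryw}. Then at y, □r holds; since □(□r→r) at x, □r→r at y, so r at y, i.e. Ryy.

Definable; □(□r → r) defines it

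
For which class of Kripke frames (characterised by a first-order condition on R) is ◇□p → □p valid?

This is a form of the 5 axiom.
It corresponds to the Euclidean property: ∀x ∀y ∀z (Rxy ∧ Rxz → Ryz).

the Euclidean property: ∀x ∀y ∀z (Rxy ∧ Rxz → Ryz)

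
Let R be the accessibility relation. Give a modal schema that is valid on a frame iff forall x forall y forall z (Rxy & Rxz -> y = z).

◇r → □r

This is partial functionality; the standard corresponding axiom is CD: ◇r → □r.
Suppose ◇r→□r is valid. Take Rxy, Rxz and set V(r)={y}. Then ◇r at x, so □r at x, so r at z, i.e. z=y.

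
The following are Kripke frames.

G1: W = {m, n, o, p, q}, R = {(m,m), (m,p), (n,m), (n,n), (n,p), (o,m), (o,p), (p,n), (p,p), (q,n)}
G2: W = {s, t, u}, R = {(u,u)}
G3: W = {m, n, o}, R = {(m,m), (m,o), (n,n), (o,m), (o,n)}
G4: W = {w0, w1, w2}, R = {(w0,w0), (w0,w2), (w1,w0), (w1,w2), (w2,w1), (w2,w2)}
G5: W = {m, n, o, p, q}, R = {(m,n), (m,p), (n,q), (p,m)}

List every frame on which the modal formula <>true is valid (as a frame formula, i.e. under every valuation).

G1, G3, G4

The schema corresponds to seriality: forall x exists y Rxy.
G1: holds.
G2: fails — world s has no successor.
G3: holds.
G4: holds.
G5: fails — world o has no successor.
Valid on: G1, G3, G4.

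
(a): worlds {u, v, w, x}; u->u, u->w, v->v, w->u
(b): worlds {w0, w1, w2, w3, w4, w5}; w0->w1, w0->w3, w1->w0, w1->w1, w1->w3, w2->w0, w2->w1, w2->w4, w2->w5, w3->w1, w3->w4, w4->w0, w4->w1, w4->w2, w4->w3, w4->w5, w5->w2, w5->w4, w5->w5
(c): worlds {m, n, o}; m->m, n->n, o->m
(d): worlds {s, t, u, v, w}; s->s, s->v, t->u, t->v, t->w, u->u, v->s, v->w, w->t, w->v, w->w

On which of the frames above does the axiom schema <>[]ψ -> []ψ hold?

(c)

This is the axiom for the Euclidean property; its first-order frame correspondent is forall x forall y forall z (Rxy & Rxz -> Ryz).
(a): fails — Ruw and Ruw but not Rww.
(b): fails — Rw0w3 and Rw0w3 but not Rw3w3.
(c): condition met.
(d): fails — Rsv and Rsv but not Rvv.
Valid on: (c).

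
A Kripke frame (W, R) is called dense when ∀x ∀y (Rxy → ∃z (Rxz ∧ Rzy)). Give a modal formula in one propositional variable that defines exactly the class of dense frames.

The condition is density. The C4 schema □□p → □p defines it.
Suppose □□p→□p is valid. Take Rxy and set V(p)={w : xR²w}. Then □□p at x, so □p at x, so p at y, i.e. ∃z(Rxz∧Rzy).

□□p → □p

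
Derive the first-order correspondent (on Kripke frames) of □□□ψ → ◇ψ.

∀x ∃w (xR³w ∧ xRw)

This is a Sahlqvist (Geach-type) schema ◇^0□^3ψ → □^0◇^1ψ.
Minimal-valuation argument: fix x; take any y with xR^0y and any z with xR^0z. Set V(ψ) to the set of worlds R-reachable from y in exactly 3 steps. Then □^3ψ holds at y, so the antecedent holds at x; validity forces ◇^1ψ at z, giving a w with zR^1w and yR^3w.
First-order correspondent: ∀x ∃w (xR³w ∧ xRw).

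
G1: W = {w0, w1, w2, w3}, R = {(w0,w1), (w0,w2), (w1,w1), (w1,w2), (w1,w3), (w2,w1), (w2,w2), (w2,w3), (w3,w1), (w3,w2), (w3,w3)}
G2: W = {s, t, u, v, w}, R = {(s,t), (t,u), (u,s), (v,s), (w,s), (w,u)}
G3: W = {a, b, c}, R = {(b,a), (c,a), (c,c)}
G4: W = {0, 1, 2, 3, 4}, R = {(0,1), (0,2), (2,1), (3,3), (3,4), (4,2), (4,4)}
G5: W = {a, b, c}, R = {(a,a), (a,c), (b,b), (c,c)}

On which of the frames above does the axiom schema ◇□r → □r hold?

G1

The schema corresponds to the Euclidean property: ∀x ∀y ∀z (Rxy ∧ Rxz → Ryz).
G1: holds.
G2: fails — Rst and Rst but not Rtt.
G3: fails — Rba and Rba but not Raa.
G4: fails — R02 and R02 but not R22.
G5: fails — Rac and Raa but not Rca.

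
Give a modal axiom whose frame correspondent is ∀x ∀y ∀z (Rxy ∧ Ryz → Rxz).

□ψ → □□ψ

This is transitivity; the standard corresponding axiom is 4: □ψ → □□ψ.
Suppose □ψ→□□ψ is valid. Take Rxy, Ryz and set V(ψ)={w : Rxw}. Then □ψ at x, so □□ψ at x, so □ψ at y, so ψ at z, i.e. Rxz.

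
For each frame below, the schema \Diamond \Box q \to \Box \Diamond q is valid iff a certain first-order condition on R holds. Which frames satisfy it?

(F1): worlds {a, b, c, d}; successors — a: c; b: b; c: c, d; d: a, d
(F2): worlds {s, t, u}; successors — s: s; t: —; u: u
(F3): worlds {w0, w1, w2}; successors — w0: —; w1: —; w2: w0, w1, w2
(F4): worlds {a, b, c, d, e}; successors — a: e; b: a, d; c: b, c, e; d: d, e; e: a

(F2)

This is the axiom for convergence; its first-order frame correspondent is \forall x \forall y \forall z (Rxy \wedge Rxz \to \exists w (Ryw \wedge Rzw)).
(F1): fails — Rdd and Rda but d and a have no common successor.
(F2): ✓.
(F3): fails — Rw2w2 and Rw2w0 but w2 and w0 have no common successor.
(F4): fails — Rcc and Rcb but c and b have no common successor.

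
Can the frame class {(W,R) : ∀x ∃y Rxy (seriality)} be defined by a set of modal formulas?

Yes: it is seriality, defined by the D schema □r → ◇r.
Suppose □r→◇r is valid. At any x set V(r)=W. Then □r at x, so ◇r at x, so x has a successor.

Definable; □r → ◇r defines it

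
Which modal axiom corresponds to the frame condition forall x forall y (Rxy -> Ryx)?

s → □◇s

This is symmetry; the standard corresponding axiom is B: s → □◇s.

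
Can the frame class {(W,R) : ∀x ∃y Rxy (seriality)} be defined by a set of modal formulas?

Definable; □p → ◇p defines it

The condition is seriality. A defining modal formula is □p → ◇p.
Suppose □p→◇p is valid. At any x set V(p)=W. Then □p at x, so ◇p at x, so x has a successor.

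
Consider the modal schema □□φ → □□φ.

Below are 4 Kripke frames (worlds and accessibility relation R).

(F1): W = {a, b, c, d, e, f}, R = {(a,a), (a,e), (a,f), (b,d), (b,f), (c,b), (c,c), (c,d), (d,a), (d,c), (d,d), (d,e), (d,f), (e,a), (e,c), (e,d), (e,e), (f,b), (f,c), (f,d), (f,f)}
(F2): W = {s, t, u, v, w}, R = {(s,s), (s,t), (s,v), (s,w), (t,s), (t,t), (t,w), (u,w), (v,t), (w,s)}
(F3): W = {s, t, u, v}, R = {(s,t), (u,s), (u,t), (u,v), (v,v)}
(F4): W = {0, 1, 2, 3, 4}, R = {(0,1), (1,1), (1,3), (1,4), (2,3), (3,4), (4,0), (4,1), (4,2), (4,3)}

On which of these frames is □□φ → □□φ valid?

(F1), (F2), (F3), (F4)

The schema corresponds to a generalized confluence (Geach) condition: ∀x ∀z (xR²z → ∃w (xR²w ∧ z = w)).
(F1): holds.
(F2): holds.
(F3): holds.
(F4): holds.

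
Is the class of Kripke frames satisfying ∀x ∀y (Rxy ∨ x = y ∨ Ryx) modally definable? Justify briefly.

If a class were modally definable it would be closed under disjoint unions (Goldblatt–Thomason).
Take 4 disjoint single-world reflexive frames: each is trivially connected, but their disjoint union has 4 worlds with no edge between distinct components, so it is not connected.
So the class is not modally definable.

No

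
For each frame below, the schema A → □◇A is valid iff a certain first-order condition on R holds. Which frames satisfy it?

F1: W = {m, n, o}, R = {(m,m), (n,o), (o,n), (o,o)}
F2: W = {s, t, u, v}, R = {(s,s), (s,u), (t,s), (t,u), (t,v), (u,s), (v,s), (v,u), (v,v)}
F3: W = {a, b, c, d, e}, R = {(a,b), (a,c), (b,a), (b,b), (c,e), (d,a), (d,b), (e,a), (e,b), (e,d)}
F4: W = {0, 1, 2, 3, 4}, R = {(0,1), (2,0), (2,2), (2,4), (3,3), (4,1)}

Frame correspondent (Sahlqvist): ∀x ∀y (Rxy → Ryx) — i.e. symmetry.
F1: satisfies the condition.
F2: fails — Rtv but not Rvt.
F3: fails — Reb but not Rbe.
F4: fails — R01 but not R10.
Valid on: F1.

F1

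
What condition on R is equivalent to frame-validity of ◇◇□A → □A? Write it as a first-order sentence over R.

∀x ∀y ∀z ((xR²y ∧ xRz) → ∃w (yRw ∧ z = w))

This is a Sahlqvist (Geach-type) schema ◇^2□^1A → □^1◇^0A.
Minimal-valuation argument: fix x; take any y with xR^2y and any z with xR^1z. Set V(A) to the set of worlds R-reachable from y in exactly 1 step. Then □^1A holds at y, so the antecedent holds at x; validity forces ◇^0A at z, giving a w with zR^0w and yR^1w.
First-order correspondent: ∀x ∀y ∀z ((xR²y ∧ xRz) → ∃w (yRw ∧ z = w)).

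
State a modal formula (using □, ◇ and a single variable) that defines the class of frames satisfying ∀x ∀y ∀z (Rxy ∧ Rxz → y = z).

This is partial functionality; the standard corresponding axiom is CD: ◇r → □r.
Suppose ◇r→□r is valid. Take Rxy, Rxz and set V(r)={y}. Then ◇r at x, so □r at x, so r at z, i.e. z=y.

◇r → □r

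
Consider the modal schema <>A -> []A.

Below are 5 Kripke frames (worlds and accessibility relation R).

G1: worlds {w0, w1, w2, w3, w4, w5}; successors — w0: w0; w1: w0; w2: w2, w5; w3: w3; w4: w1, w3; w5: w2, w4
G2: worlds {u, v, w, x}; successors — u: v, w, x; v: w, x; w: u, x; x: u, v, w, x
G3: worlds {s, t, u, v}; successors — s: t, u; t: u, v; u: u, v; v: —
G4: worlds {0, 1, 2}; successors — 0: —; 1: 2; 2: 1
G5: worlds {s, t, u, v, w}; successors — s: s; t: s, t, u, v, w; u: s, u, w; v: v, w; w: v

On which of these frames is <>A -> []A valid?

G4

The schema corresponds to partial functionality: forall x forall y forall z (Rxy & Rxz -> y = z).
G1: fails — w2 sees both w2 and w5.
G2: fails — u sees both v and w.
G3: fails — s sees both t and u.
G4: satisfies the condition.
G5: fails — t sees both s and t.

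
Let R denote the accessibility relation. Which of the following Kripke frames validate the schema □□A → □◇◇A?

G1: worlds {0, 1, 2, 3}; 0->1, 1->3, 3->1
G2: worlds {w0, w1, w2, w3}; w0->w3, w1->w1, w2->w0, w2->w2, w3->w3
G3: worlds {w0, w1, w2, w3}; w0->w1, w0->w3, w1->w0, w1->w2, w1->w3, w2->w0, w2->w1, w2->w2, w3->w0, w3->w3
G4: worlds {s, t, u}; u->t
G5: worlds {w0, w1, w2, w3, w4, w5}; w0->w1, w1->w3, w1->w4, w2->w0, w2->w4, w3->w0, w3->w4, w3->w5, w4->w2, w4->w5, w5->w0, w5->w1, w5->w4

G2, G3

Frame correspondent (Sahlqvist): ∀x ∀z (xRz → ∃w (xR²w ∧ zR²w)) — i.e. a generalized confluence (Geach) condition.
G1: fails — 0R1 but no w with 0R²w and 1R²w.
G2: condition met.
G3: condition met.
G4: fails — uRt but no w with uR²w and tR²w.
G5: fails — w2Rw0 but no w with w2R²w and w0R²w.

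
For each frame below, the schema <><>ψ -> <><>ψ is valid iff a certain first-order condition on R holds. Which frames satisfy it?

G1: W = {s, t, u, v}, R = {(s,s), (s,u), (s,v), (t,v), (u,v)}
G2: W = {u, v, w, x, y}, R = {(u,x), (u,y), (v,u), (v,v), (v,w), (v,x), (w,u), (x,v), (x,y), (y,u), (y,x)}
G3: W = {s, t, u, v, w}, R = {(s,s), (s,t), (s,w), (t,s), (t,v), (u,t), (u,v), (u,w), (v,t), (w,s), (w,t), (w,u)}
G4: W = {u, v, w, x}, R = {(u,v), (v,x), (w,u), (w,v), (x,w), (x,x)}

The schema corresponds to a generalized confluence (Geach) condition: forall x forall y (x R^2 y -> exists w (y = w & x R^2 w)).
G1: ✓.
G2: ✓.
G3: ✓.
G4: ✓.

G1, G2, G3, G4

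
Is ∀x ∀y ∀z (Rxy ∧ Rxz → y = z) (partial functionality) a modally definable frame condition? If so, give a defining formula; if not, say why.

Yes, by ◇r → □r

Yes: it is partial functionality, defined by the CD schema ◇r → □r.
Suppose ◇r→□r is valid. Take Rxy, Rxz and set V(r)={y}. Then ◇r at x, so □r at x, so r at z, i.e. z=y.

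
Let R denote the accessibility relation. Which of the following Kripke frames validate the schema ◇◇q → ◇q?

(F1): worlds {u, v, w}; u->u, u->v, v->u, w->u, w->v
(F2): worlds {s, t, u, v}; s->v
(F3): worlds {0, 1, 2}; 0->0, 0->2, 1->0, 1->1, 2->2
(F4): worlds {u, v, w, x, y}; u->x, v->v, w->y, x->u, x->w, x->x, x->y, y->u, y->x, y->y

(F2)

Frame correspondent (Sahlqvist): ∀x ∀y ∀z (Rxy ∧ Ryz → Rxz) — i.e. transitivity.
(F1): fails — Rvu and Ruv but not Rvv.
(F2): satisfies the condition.
(F3): fails — R10 and R02 but not R12.
(F4): fails — Ryx and Rxw but not Ryw.
Valid on: (F2).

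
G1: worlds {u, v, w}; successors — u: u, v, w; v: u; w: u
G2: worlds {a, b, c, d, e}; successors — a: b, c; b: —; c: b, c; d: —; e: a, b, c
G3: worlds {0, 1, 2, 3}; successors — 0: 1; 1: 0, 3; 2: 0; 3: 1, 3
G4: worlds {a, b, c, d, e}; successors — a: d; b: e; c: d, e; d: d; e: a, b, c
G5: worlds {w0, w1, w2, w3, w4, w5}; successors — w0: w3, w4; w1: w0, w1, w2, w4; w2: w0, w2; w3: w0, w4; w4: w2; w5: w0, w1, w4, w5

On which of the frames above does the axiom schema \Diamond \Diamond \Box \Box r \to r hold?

This is the axiom for a generalized confluence (Geach) condition; its first-order frame correspondent is \forall x \forall y (x R^2 y \to \exists w (y R^2 w \wedge x = w)).
G1: satisfies the condition.
G2: fails — aR²b but no w with bR²w and a=w.
G3: fails — 2R²1 but no w with 1R²w and 2=w.
G4: fails — aR²d but no w with dR²w and a=w.
G5: fails — w1R²w0 but no w with w0R²w and w1=w.

G1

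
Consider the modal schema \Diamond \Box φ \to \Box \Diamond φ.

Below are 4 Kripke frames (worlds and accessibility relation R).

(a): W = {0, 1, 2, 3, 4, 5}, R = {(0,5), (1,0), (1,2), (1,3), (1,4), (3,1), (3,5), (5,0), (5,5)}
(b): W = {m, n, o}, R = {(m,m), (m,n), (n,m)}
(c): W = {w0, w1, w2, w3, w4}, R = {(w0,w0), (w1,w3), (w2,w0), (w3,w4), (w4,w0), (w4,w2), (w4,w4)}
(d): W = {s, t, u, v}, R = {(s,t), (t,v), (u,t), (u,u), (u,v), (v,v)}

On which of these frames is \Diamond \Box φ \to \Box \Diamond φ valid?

(b), (c), (d)

Frame correspondent (Sahlqvist): \forall x \forall y \forall z (Rxy \wedge Rxz \to \exists w (Ryw \wedge Rzw)) — i.e. convergence.
(a): fails — R10 and R12 but 0 and 2 have no common successor.
(b): ✓.
(c): ✓.
(d): ✓.
Valid on: (b), (c), (d).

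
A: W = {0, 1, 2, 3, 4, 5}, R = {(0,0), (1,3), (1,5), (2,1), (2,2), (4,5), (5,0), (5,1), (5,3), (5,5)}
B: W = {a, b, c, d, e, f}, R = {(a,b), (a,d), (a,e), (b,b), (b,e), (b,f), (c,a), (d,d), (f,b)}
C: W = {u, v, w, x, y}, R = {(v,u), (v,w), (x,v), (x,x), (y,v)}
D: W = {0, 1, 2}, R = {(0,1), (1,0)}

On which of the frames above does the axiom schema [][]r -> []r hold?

The schema corresponds to density: forall x forall y (Rxy -> exists z (Rxz & Rzy)).
A: condition met.
B: fails — Rca but no z with Rcz and Rza.
C: fails — Rvw but no z with Rvz and Rzw.
D: fails — R01 but no z with R0z and Rz1.

A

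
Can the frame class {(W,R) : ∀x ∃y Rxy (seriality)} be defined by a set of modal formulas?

This is a Sahlqvist condition; the D axiom □p → ◇p defines it.
Suppose □p→◇p is valid. At any x set V(p)=W. Then □p at x, so ◇p at x, so x has a successor.

Yes, by □p → ◇p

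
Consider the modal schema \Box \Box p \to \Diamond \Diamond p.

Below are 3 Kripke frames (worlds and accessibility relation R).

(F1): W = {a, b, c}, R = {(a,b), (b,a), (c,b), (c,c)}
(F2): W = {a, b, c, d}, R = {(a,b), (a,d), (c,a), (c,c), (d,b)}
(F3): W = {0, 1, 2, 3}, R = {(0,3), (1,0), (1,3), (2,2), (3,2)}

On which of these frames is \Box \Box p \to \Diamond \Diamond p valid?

(F1), (F3)

Frame correspondent (Sahlqvist): \forall x \exists w (x R^2 w \wedge x R^2 w) — i.e. a generalized confluence (Geach) condition.
(F1): condition met.
(F2): fails — at b but no w with bR²w and bR²w.
(F3): condition met.
Valid on: (F1), (F3).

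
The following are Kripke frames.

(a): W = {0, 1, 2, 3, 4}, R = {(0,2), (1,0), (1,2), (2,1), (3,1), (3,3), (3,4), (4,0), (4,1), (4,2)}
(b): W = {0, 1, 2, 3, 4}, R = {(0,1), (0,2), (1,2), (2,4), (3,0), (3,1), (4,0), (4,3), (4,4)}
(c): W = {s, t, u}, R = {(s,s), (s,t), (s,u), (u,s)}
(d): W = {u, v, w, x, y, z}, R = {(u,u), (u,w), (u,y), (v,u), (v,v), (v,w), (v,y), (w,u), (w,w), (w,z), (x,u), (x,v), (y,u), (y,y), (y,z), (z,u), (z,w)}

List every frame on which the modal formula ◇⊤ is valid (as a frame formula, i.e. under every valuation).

Frame correspondent (Sahlqvist): ∀x ∃y Rxy — i.e. seriality.
(a): satisfies the condition.
(b): satisfies the condition.
(c): fails — world t has no successor.
(d): satisfies the condition.

(a), (b), (d)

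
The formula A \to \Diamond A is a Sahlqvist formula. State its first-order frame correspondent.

reflexivity

Replacing A by ¬A and contraposing gives the equivalent schema □A → A.
Suppose □A→A is valid. At any x set V(A)={w : Rxw}. Then □A holds at x, so A holds at x, i.e. Rxx.
Conversely, on a frame with reflexivity the schema holds at every world under every valuation.
So the correspondent is reflexivity.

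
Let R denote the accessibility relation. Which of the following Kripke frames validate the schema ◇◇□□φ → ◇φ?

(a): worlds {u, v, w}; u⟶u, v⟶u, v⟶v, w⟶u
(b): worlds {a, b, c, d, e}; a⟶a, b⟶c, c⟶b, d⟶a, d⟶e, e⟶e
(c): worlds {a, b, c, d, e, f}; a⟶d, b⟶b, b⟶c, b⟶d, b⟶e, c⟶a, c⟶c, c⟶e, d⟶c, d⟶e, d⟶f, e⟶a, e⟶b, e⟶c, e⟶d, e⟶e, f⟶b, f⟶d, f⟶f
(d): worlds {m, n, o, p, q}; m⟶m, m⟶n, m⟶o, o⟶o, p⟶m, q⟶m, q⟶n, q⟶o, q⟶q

(a), (c)

This is the axiom for a generalized confluence (Geach) condition; its first-order frame correspondent is ∀x ∀y (xR²y → ∃w (yR²w ∧ xRw)).
(a): holds.
(b): fails — bR²b but no w with bR²w and bRw.
(c): holds.
(d): fails — mR²n but no w with nR²w and mRw.
Valid on: (a), (c).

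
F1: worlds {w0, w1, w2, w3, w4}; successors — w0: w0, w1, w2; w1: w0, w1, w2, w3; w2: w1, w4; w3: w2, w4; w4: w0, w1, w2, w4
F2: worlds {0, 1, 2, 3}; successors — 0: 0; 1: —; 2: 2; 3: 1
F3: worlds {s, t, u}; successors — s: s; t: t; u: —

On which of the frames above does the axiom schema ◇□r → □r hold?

The schema corresponds to the Euclidean property: ∀x ∀y ∀z (Rxy ∧ Rxz → Ryz).
F1: fails — Rw0w2 and Rw0w0 but not Rw2w0.
F2: fails — R31 and R31 but not R11.
F3: satisfies the condition.
Valid on: F3.

F3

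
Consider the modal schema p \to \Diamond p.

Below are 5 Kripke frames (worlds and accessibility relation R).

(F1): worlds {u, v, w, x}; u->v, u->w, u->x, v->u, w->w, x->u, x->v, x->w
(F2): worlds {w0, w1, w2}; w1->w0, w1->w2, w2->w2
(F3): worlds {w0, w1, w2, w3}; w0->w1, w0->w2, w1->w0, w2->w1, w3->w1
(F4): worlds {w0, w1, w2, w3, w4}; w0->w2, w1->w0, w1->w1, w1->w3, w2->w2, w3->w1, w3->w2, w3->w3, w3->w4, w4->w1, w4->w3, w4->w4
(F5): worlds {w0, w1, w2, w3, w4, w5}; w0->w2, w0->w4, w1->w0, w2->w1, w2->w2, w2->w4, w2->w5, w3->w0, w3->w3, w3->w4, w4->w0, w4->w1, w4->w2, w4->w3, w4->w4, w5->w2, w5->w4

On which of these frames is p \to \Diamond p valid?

This is the axiom for reflexivity; its first-order frame correspondent is \forall x Rxx.
(F1): fails — world u does not see itself.
(F2): fails — world w0 does not see itself.
(F3): fails — world w0 does not see itself.
(F4): fails — world w0 does not see itself.
(F5): fails — world w0 does not see itself.
Valid on no frame.

none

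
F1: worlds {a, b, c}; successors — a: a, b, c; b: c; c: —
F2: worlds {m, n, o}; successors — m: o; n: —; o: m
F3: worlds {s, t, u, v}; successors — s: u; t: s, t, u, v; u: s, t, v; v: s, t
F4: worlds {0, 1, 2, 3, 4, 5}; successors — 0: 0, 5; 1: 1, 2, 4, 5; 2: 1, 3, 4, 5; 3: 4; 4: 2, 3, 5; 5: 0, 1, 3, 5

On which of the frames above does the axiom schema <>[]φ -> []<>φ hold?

This is the axiom for convergence; its first-order frame correspondent is forall x forall y forall z (Rxy & Rxz -> exists w (Ryw & Rzw)).
F1: fails — Raa and Rac but a and c have no common successor.
F2: condition met.
F3: fails — Rtv and Rts but v and s have no common successor.
F4: fails — R23 and R25 but 3 and 5 have no common successor.
Valid on: F2.

F2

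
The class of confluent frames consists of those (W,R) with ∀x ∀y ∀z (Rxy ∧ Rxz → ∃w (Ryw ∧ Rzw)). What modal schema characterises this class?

◇□p → □◇p

A defining formula is ◇□p → □◇p (the .2 axiom).
Suppose ◇□p→□◇p is valid. Take Rxy, Rxz and set V(p)={w : Ryw}. Then □p at y so ◇□p at x, so □◇p at x, so ◇p at z, giving w with Rzw and Ryw.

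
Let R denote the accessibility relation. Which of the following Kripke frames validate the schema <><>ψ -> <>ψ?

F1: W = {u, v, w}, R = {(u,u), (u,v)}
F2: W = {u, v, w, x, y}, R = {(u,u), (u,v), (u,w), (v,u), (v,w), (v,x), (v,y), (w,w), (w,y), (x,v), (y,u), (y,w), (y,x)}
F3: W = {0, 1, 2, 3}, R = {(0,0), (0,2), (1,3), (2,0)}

This is the axiom for a generalized confluence (Geach) condition; its first-order frame correspondent is forall x forall y (x R^2 y -> exists w (y = w & xRw)).
F1: condition met.
F2: fails — uR²x but no t with x=t and uRt.
F3: fails — 2R²2 but no w with 2=w and 2Rw.

F1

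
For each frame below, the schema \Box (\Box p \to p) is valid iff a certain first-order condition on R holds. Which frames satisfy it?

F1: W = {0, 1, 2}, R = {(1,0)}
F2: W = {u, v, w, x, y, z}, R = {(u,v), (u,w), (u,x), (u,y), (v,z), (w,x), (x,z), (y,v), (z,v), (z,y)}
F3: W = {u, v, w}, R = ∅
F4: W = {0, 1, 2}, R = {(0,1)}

F3

Frame correspondent (Sahlqvist): \forall x \forall y (Rxy \to Ryy) — i.e. shift-reflexivity.
F1: fails — R10 but not R00.
F2: fails — Ruv but not Rvv.
F3: ✓.
F4: fails — R01 but not R11.
Valid on: F3.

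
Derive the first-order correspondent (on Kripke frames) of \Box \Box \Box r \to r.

\forall x \exists w (x R^3 w \wedge x = w)

This is a Sahlqvist (Geach-type) schema ◇^0□^3r → □^0◇^0r.
First-order correspondent: \forall x \exists w (x R^3 w \wedge x = w).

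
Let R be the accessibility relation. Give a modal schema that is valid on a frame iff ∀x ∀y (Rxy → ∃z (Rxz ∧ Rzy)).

□□s → □s

A defining formula is □□s → □s (the C4 axiom).
Suppose □□s→□s is valid. Take Rxy and set V(s)={w : xR²w}. Then □□s at x, so □s at x, so s at y, i.e. ∃z(Rxz∧Rzy).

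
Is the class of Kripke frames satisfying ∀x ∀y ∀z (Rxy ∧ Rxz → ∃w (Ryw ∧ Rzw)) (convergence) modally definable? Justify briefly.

Yes: it is convergence, defined by the .2 schema ◇□r → □◇r.
Suppose ◇□r→□◇r is valid. Take Rxy, Rxz and set V(r)={w : Ryw}. Then □r at y so ◇□r at x, so □◇r at x, so ◇r at z, giving w with Rzw and Ryw.

Yes — defined by ◇□r → □◇r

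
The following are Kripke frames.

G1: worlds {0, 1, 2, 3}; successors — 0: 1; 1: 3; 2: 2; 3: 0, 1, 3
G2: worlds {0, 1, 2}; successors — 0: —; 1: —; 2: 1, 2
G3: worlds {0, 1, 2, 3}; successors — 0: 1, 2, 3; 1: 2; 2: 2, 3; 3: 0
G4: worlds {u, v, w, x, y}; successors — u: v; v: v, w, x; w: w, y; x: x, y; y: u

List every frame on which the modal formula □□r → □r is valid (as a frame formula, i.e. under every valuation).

Frame correspondent (Sahlqvist): ∀x ∀y (Rxy → ∃z (Rxz ∧ Rzy)) — i.e. density.
G1: fails — R01 but no z with R0z and Rz1.
G2: ✓.
G3: fails — R01 but no z with R0z and Rz1.
G4: fails — Ryu but no z with Ryz and Rzu.

G2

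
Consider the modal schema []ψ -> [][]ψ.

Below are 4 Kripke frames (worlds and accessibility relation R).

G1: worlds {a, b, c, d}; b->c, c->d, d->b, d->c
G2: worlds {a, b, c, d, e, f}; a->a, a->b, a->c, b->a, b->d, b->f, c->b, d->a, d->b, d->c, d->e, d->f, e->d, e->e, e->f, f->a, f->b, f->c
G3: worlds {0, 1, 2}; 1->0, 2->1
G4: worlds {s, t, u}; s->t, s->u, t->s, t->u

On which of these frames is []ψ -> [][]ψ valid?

Frame correspondent (Sahlqvist): forall x forall y forall z (Rxy & Ryz -> Rxz) — i.e. transitivity.
G1: fails — Rbc and Rcd but not Rbd.
G2: fails — Rde and Red but not Rdd.
G3: fails — R21 and R10 but not R20.
G4: fails — Rts and Rst but not Rtt.

none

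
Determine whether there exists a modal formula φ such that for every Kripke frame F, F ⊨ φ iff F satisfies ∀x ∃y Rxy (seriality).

Yes: it is seriality, defined by the D schema □r → ◇r.

Definable; □r → ◇r defines it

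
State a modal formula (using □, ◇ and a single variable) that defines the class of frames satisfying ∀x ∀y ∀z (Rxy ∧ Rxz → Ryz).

◇ψ → □◇ψ

This is the Euclidean property; the standard corresponding axiom is 5: ◇ψ → □◇ψ.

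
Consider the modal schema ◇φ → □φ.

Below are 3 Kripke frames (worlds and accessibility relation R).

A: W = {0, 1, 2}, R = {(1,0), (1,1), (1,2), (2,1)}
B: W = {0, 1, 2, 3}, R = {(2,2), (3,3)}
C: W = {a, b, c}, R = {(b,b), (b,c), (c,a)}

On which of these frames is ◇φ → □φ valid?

This is the axiom for partial functionality; its first-order frame correspondent is ∀x ∀y ∀z (Rxy ∧ Rxz → y = z).
A: fails — 1 sees both 0 and 1.
B: holds.
C: fails — b sees both b and c.

B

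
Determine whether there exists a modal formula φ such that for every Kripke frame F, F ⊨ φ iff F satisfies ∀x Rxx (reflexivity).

The condition is reflexivity. A defining modal formula is □q → q.

Yes — defined by □q → q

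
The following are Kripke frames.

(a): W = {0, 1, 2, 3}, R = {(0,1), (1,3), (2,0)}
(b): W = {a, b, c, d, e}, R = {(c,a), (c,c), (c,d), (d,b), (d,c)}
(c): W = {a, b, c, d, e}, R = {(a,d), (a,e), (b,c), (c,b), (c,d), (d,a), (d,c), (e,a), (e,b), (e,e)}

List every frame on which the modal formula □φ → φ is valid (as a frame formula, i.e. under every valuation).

The schema corresponds to reflexivity: ∀x Rxx.
(a): fails — world 0 does not see itself.
(b): fails — world a does not see itself.
(c): fails — world a does not see itself.

none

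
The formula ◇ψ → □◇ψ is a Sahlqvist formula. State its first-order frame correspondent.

Suppose ◇ψ→□◇ψ is valid. Take Rxy, Rxz and set V(ψ)={y}. Then ◇ψ at x, so □◇ψ at x, so ◇ψ at z, so some w with Rzw has ψ; w=y, i.e. Rzy. By symmetry of the argument, Ryz.
Conversely, on a frame with the Euclidean property the schema holds at every world under every valuation.
Frame condition: ∀x ∀y ∀z (Rxy ∧ Rxz → Ryz).

The Euclidean property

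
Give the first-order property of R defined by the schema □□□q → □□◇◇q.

This is a Sahlqvist (Geach-type) schema ◇^0□^3q → □^2◇^2q.
Minimal-valuation argument: fix x; take any y with xR^0y and any z with xR^2z. Set V(q) to the set of worlds R-reachable from y in exactly 3 steps. Then □^3q holds at y, so the antecedent holds at x; validity forces ◇^2q at z, giving a w with zR^2w and yR^3w.
First-order correspondent: ∀x ∀z (xR²z → ∃w (xR³w ∧ zR²w)).

∀x ∀z (xR²z → ∃w (xR³w ∧ zR²w))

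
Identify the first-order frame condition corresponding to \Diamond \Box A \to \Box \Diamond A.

Suppose ◇□A→□◇A is valid. Take Rxy, Rxz and set V(A)={w : Ryw}. Then □A at y so ◇□A at x, so □◇A at x, so ◇A at z, giving w with Rzw and Ryw.

Convergence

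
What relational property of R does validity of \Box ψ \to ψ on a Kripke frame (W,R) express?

reflexivity

Suppose □ψ→ψ is valid. At any x set V(ψ)={w : Rxw}. Then □ψ holds at x, so ψ holds at x, i.e. Rxx.
The converse is a direct semantic check.
So the correspondent is reflexivity.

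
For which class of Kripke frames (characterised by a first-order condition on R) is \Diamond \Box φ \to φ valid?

Replacing φ by ¬φ and contraposing gives the equivalent schema φ → □◇φ.
Suppose φ→□◇φ is valid. Take Rxy and set V(φ)={x}. Then φ at x, so □◇φ at x, so ◇φ at y, so some z with Ryz has φ; z=x, i.e. Ryx.

symmetry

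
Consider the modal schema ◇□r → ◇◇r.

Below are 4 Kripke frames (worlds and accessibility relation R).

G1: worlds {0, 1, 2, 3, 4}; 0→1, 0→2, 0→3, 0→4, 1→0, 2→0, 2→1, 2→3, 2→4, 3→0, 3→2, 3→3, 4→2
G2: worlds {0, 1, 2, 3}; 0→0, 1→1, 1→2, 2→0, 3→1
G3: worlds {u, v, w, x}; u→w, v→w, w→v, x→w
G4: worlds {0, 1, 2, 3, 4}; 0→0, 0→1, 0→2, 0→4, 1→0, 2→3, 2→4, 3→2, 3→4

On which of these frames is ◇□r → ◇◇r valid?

G1, G2, G3

Frame correspondent (Sahlqvist): ∀x ∀y (xRy → ∃w (yRw ∧ xR²w)) — i.e. a generalized confluence (Geach) condition.
G1: satisfies the condition.
G2: satisfies the condition.
G3: satisfies the condition.
G4: fails — 0R4 but no w with 4Rw and 0R²w.
Valid on: G1, G2, G3.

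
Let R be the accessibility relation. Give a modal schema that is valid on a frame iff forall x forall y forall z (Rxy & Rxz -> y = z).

◇p → □p

A defining formula is ◇p → □p (the CD axiom).
Suppose ◇p→□p is valid. Take Rxy, Rxz and set V(p)={y}. Then ◇p at x, so □p at x, so p at z, i.e. z=y.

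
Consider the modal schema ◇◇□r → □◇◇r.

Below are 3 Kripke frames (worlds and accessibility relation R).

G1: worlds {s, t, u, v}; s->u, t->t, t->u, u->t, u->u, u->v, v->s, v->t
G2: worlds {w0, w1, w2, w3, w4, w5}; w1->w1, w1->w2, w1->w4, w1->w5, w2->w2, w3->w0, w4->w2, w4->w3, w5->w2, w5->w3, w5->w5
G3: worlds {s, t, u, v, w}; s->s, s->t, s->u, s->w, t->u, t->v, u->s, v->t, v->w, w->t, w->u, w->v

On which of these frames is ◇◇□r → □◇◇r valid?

The schema corresponds to a generalized confluence (Geach) condition: ∀x ∀y ∀z ((xR²y ∧ xRz) → ∃w (yRw ∧ zR²w)).
G1: condition met.
G2: fails — w1R²w3, w1Rw1 but no w with w3Rw and w1R²w.
G3: fails — sR²t, sRt but no w* with tRw* and tR²w*.
Valid on: G1.

G1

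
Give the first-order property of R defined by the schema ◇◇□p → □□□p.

This is a Sahlqvist (Geach-type) schema ◇^2□^1p → □^3◇^0p.
Minimal-valuation argument: fix x; take any y with xR^2y and any z with xR^3z. Set V(p) to the set of worlds R-reachable from y in exactly 1 step. Then □^1p holds at y, so the antecedent holds at x; validity forces ◇^0p at z, giving a w with zR^0w and yR^1w.
First-order correspondent: ∀x ∀y ∀z ((xR²y ∧ xR³z) → ∃w (yRw ∧ z = w)).

∀x ∀y ∀z ((xR²y ∧ xR³z) → ∃w (yRw ∧ z = w))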